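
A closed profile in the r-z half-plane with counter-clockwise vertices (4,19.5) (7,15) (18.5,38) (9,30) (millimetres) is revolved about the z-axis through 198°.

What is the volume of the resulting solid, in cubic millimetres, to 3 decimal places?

Profile (r,z), 4 vertices: (4,19.5) (7,15) (18.5,38) (9,30)
edge 0: (4,19.5)→(7,15)  cross = 4·15 − 7·19.5 = -76.5000; (r_i+r_j)·cross = 11·-76.5000 = -841.5000
edge 1: (7,15)→(18.5,38)  cross = 7·38 − 18.5·15 = -11.5000; (r_i+r_j)·cross = 25.5·-11.5000 = -293.2500
edge 2: (18.5,38)→(9,30)  cross = 18.5·30 − 9·38 = 213.0000; (r_i+r_j)·cross = 27.5·213.0000 = 5857.5000
edge 3: (9,30)→(4,19.5)  cross = 9·19.5 − 4·30 = 55.5000; (r_i+r_j)·cross = 13·55.5000 = 721.5000
Σcross = 180.5000 → A = |Σcross|/2 = 90.2500 mm²
Σ(r_i+r_j)·cross = 5444.2500 → first moment M = |Σ|/6 = 907.3750
R_c = M/A = 907.3750/90.2500 = 10.0540 mm
θ = 198° = 3.455752 rad
V = θ·R_c·A = 3.455752·10.0540·90.2500 = 3135.663 mm³

Volume = 3135.663 mm³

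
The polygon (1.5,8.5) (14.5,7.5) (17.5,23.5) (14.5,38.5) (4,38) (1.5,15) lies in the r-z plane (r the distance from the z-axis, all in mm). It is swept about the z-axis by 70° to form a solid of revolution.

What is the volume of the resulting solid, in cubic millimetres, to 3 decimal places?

Profile (r,z), 6 vertices: (1.5,8.5) (14.5,7.5) (17.5,23.5) (14.5,38.5) (4,38) (1.5,15)
edge 0: (1.5,8.5)→(14.5,7.5)  cross = 1.5·7.5 − 14.5·8.5 = -112.0000; (r_i+r_j)·cross = 16·-112.0000 = -1792.0000
edge 1: (14.5,7.5)→(17.5,23.5)  cross = 14.5·23.5 − 17.5·7.5 = 209.5000; (r_i+r_j)·cross = 32·209.5000 = 6704.0000
edge 2: (17.5,23.5)→(14.5,38.5)  cross = 17.5·38.5 − 14.5·23.5 = 333.0000; (r_i+r_j)·cross = 32·333.0000 = 10656.0000
edge 3: (14.5,38.5)→(4,38)  cross = 14.5·38 − 4·38.5 = 397.0000; (r_i+r_j)·cross = 18.5·397.0000 = 7344.5000
edge 4: (4,38)→(1.5,15)  cross = 4·15 − 1.5·38 = 3.0000; (r_i+r_j)·cross = 5.5·3.0000 = 16.5000
edge 5: (1.5,15)→(1.5,8.5)  cross = 1.5·8.5 − 1.5·15 = -9.7500; (r_i+r_j)·cross = 3·-9.7500 = -29.2500
Σcross = 820.7500 → A = |Σcross|/2 = 410.3750 mm²
Σ(r_i+r_j)·cross = 22899.7500 → first moment M = |Σ|/6 = 3816.6250
R_c = M/A = 3816.6250/410.3750 = 9.3003 mm
θ = 70° = 1.221730 rad
V = θ·R_c·A = 1.221730·9.3003·410.3750 = 4662.887 mm³

Volume = 4662.887 mm³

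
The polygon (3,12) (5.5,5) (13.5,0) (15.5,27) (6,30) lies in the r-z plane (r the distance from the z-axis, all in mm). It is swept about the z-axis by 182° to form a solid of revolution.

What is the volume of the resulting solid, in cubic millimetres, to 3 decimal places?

Volume = 8050.837 mm³

Profile (r,z), 5 vertices: (3,12) (5.5,5) (13.5,0) (15.5,27) (6,30)
edge 0: (3,12)→(5.5,5)  cross = 3·5 − 5.5·12 = -51.0000; (r_i+r_j)·cross = 8.5·-51.0000 = -433.5000
edge 1: (5.5,5)→(13.5,0)  cross = 5.5·0 − 13.5·5 = -67.5000; (r_i+r_j)·cross = 19·-67.5000 = -1282.5000
edge 2: (13.5,0)→(15.5,27)  cross = 13.5·27 − 15.5·0 = 364.5000; (r_i+r_j)·cross = 29·364.5000 = 10570.5000
edge 3: (15.5,27)→(6,30)  cross = 15.5·30 − 6·27 = 303.0000; (r_i+r_j)·cross = 21.5·303.0000 = 6514.5000
edge 4: (6,30)→(3,12)  cross = 6·12 − 3·30 = -18.0000; (r_i+r_j)·cross = 9·-18.0000 = -162.0000
Σcross = 531.0000 → A = |Σcross|/2 = 265.5000 mm²
Σ(r_i+r_j)·cross = 15207.0000 → first moment M = |Σ|/6 = 2534.5000
R_c = M/A = 2534.5000/265.5000 = 9.5461 mm
θ = 182° = 3.176499 rad
V = θ·R_c·A = 3.176499·9.5461·265.5000 = 8050.837 mm³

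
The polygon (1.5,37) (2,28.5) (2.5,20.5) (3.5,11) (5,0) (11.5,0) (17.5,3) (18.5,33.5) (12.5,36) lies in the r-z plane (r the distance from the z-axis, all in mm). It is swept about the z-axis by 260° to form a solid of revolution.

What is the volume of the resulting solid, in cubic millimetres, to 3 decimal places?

Volume = 24589.697 mm³

Profile (r,z), 9 vertices: (1.5,37) (2,28.5) (2.5,20.5) (3.5,11) (5,0) (11.5,0) (17.5,3) (18.5,33.5) (12.5,36)
edge 0: (1.5,37)→(2,28.5)  cross = 1.5·28.5 − 2·37 = -31.2500; (r_i+r_j)·cross = 3.5·-31.2500 = -109.3750
edge 1: (2,28.5)→(2.5,20.5)  cross = 2·20.5 − 2.5·28.5 = -30.2500; (r_i+r_j)·cross = 4.5·-30.2500 = -136.1250
edge 2: (2.5,20.5)→(3.5,11)  cross = 2.5·11 − 3.5·20.5 = -44.2500; (r_i+r_j)·cross = 6·-44.2500 = -265.5000
edge 3: (3.5,11)→(5,0)  cross = 3.5·0 − 5·11 = -55.0000; (r_i+r_j)·cross = 8.5·-55.0000 = -467.5000
edge 4: (5,0)→(11.5,0)  cross = 5·0 − 11.5·0 = 0.0000; (r_i+r_j)·cross = 16.5·0.0000 = 0.0000
edge 5: (11.5,0)→(17.5,3)  cross = 11.5·3 − 17.5·0 = 34.5000; (r_i+r_j)·cross = 29·34.5000 = 1000.5000
edge 6: (17.5,3)→(18.5,33.5)  cross = 17.5·33.5 − 18.5·3 = 530.7500; (r_i+r_j)·cross = 36·530.7500 = 19107.0000
edge 7: (18.5,33.5)→(12.5,36)  cross = 18.5·36 − 12.5·33.5 = 247.2500; (r_i+r_j)·cross = 31·247.2500 = 7664.7500
edge 8: (12.5,36)→(1.5,37)  cross = 12.5·37 − 1.5·36 = 408.5000; (r_i+r_j)·cross = 14·408.5000 = 5719.0000
Σcross = 1060.2500 → A = |Σcross|/2 = 530.1250 mm²
Σ(r_i+r_j)·cross = 32512.7500 → first moment M = |Σ|/6 = 5418.7917
R_c = M/A = 5418.7917/530.1250 = 10.2217 mm
θ = 260° = 4.537856 rad
V = θ·R_c·A = 4.537856·10.2217·530.1250 = 24589.697 mm³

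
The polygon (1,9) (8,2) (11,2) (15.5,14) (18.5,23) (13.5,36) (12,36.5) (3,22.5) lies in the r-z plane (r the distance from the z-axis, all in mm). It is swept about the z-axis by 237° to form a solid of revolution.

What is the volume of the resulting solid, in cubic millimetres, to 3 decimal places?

Volume = 14602.375 mm³

Profile (r,z), 8 vertices: (1,9) (8,2) (11,2) (15.5,14) (18.5,23) (13.5,36) (12,36.5) (3,22.5)
edge 0: (1,9)→(8,2)  cross = 1·2 − 8·9 = -70.0000; (r_i+r_j)·cross = 9·-70.0000 = -630.0000
edge 1: (8,2)→(11,2)  cross = 8·2 − 11·2 = -6.0000; (r_i+r_j)·cross = 19·-6.0000 = -114.0000
edge 2: (11,2)→(15.5,14)  cross = 11·14 − 15.5·2 = 123.0000; (r_i+r_j)·cross = 26.5·123.0000 = 3259.5000
edge 3: (15.5,14)→(18.5,23)  cross = 15.5·23 − 18.5·14 = 97.5000; (r_i+r_j)·cross = 34·97.5000 = 3315.0000
edge 4: (18.5,23)→(13.5,36)  cross = 18.5·36 − 13.5·23 = 355.5000; (r_i+r_j)·cross = 32·355.5000 = 11376.0000
edge 5: (13.5,36)→(12,36.5)  cross = 13.5·36.5 − 12·36 = 60.7500; (r_i+r_j)·cross = 25.5·60.7500 = 1549.1250
edge 6: (12,36.5)→(3,22.5)  cross = 12·22.5 − 3·36.5 = 160.5000; (r_i+r_j)·cross = 15·160.5000 = 2407.5000
edge 7: (3,22.5)→(1,9)  cross = 3·9 − 1·22.5 = 4.5000; (r_i+r_j)·cross = 4·4.5000 = 18.0000
Σcross = 725.7500 → A = |Σcross|/2 = 362.8750 mm²
Σ(r_i+r_j)·cross = 21181.1250 → first moment M = |Σ|/6 = 3530.1875
R_c = M/A = 3530.1875/362.8750 = 9.7284 mm
θ = 237° = 4.136430 rad
V = θ·R_c·A = 4.136430·9.7284·362.8750 = 14602.375 mm³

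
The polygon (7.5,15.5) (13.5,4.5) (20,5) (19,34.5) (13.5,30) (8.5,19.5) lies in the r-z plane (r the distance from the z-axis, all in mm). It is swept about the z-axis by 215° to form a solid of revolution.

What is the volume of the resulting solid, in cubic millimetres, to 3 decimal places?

Profile (r,z), 6 vertices: (7.5,15.5) (13.5,4.5) (20,5) (19,34.5) (13.5,30) (8.5,19.5)
edge 0: (7.5,15.5)→(13.5,4.5)  cross = 7.5·4.5 − 13.5·15.5 = -175.5000; (r_i+r_j)·cross = 21·-175.5000 = -3685.5000
edge 1: (13.5,4.5)→(20,5)  cross = 13.5·5 − 20·4.5 = -22.5000; (r_i+r_j)·cross = 33.5·-22.5000 = -753.7500
edge 2: (20,5)→(19,34.5)  cross = 20·34.5 − 19·5 = 595.0000; (r_i+r_j)·cross = 39·595.0000 = 23205.0000
edge 3: (19,34.5)→(13.5,30)  cross = 19·30 − 13.5·34.5 = 104.2500; (r_i+r_j)·cross = 32.5·104.2500 = 3388.1250
edge 4: (13.5,30)→(8.5,19.5)  cross = 13.5·19.5 − 8.5·30 = 8.2500; (r_i+r_j)·cross = 22·8.2500 = 181.5000
edge 5: (8.5,19.5)→(7.5,15.5)  cross = 8.5·15.5 − 7.5·19.5 = -14.5000; (r_i+r_j)·cross = 16·-14.5000 = -232.0000
Σcross = 495.0000 → A = |Σcross|/2 = 247.5000 mm²
Σ(r_i+r_j)·cross = 22103.3750 → first moment M = |Σ|/6 = 3683.8958
R_c = M/A = 3683.8958/247.5000 = 14.8844 mm
θ = 215° = 3.752458 rad
V = θ·R_c·A = 3.752458·14.8844·247.5000 = 13823.664 mm³

Volume = 13823.664 mm³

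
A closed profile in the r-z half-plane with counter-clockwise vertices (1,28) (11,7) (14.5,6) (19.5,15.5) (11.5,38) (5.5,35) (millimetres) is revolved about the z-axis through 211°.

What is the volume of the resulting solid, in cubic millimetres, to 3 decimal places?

Profile (r,z), 6 vertices: (1,28) (11,7) (14.5,6) (19.5,15.5) (11.5,38) (5.5,35)
edge 0: (1,28)→(11,7)  cross = 1·7 − 11·28 = -301.0000; (r_i+r_j)·cross = 12·-301.0000 = -3612.0000
edge 1: (11,7)→(14.5,6)  cross = 11·6 − 14.5·7 = -35.5000; (r_i+r_j)·cross = 25.5·-35.5000 = -905.2500
edge 2: (14.5,6)→(19.5,15.5)  cross = 14.5·15.5 − 19.5·6 = 107.7500; (r_i+r_j)·cross = 34·107.7500 = 3663.5000
edge 3: (19.5,15.5)→(11.5,38)  cross = 19.5·38 − 11.5·15.5 = 562.7500; (r_i+r_j)·cross = 31·562.7500 = 17445.2500
edge 4: (11.5,38)→(5.5,35)  cross = 11.5·35 − 5.5·38 = 193.5000; (r_i+r_j)·cross = 17·193.5000 = 3289.5000
edge 5: (5.5,35)→(1,28)  cross = 5.5·28 − 1·35 = 119.0000; (r_i+r_j)·cross = 6.5·119.0000 = 773.5000
Σcross = 646.5000 → A = |Σcross|/2 = 323.2500 mm²
Σ(r_i+r_j)·cross = 20654.5000 → first moment M = |Σ|/6 = 3442.4167
R_c = M/A = 3442.4167/323.2500 = 10.6494 mm
θ = 211° = 3.682645 rad
V = θ·R_c·A = 3.682645·10.6494·323.2500 = 12677.198 mm³

Volume = 12677.198 mm³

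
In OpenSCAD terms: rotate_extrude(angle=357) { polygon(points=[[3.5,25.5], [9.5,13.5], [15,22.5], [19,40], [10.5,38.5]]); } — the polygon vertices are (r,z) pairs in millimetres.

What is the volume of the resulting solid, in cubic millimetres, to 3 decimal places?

Profile (r,z), 5 vertices: (3.5,25.5) (9.5,13.5) (15,22.5) (19,40) (10.5,38.5)
edge 0: (3.5,25.5)→(9.5,13.5)  cross = 3.5·13.5 − 9.5·25.5 = -195.0000; (r_i+r_j)·cross = 13·-195.0000 = -2535.0000
edge 1: (9.5,13.5)→(15,22.5)  cross = 9.5·22.5 − 15·13.5 = 11.2500; (r_i+r_j)·cross = 24.5·11.2500 = 275.6250
edge 2: (15,22.5)→(19,40)  cross = 15·40 − 19·22.5 = 172.5000; (r_i+r_j)·cross = 34·172.5000 = 5865.0000
edge 3: (19,40)→(10.5,38.5)  cross = 19·38.5 − 10.5·40 = 311.5000; (r_i+r_j)·cross = 29.5·311.5000 = 9189.2500
edge 4: (10.5,38.5)→(3.5,25.5)  cross = 10.5·25.5 − 3.5·38.5 = 133.0000; (r_i+r_j)·cross = 14·133.0000 = 1862.0000
Σcross = 433.2500 → A = |Σcross|/2 = 216.6250 mm²
Σ(r_i+r_j)·cross = 14656.8750 → first moment M = |Σ|/6 = 2442.8125
R_c = M/A = 2442.8125/216.6250 = 11.2767 mm
θ = 357° = 6.230825 rad
V = θ·R_c·A = 6.230825·11.2767·216.6250 = 15220.738 mm³

Volume = 15220.738 mm³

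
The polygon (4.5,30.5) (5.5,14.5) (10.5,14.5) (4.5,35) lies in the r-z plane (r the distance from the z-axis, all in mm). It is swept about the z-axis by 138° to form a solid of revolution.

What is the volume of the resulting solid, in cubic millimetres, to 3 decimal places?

Volume = 869.689 mm³

Profile (r,z), 4 vertices: (4.5,30.5) (5.5,14.5) (10.5,14.5) (4.5,35)
edge 0: (4.5,30.5)→(5.5,14.5)  cross = 4.5·14.5 − 5.5·30.5 = -102.5000; (r_i+r_j)·cross = 10·-102.5000 = -1025.0000
edge 1: (5.5,14.5)→(10.5,14.5)  cross = 5.5·14.5 − 10.5·14.5 = -72.5000; (r_i+r_j)·cross = 16·-72.5000 = -1160.0000
edge 2: (10.5,14.5)→(4.5,35)  cross = 10.5·35 − 4.5·14.5 = 302.2500; (r_i+r_j)·cross = 15·302.2500 = 4533.7500
edge 3: (4.5,35)→(4.5,30.5)  cross = 4.5·30.5 − 4.5·35 = -20.2500; (r_i+r_j)·cross = 9·-20.2500 = -182.2500
Σcross = 107.0000 → A = |Σcross|/2 = 53.5000 mm²
Σ(r_i+r_j)·cross = 2166.5000 → first moment M = |Σ|/6 = 361.0833
R_c = M/A = 361.0833/53.5000 = 6.7492 mm
θ = 138° = 2.408554 rad
V = θ·R_c·A = 2.408554·6.7492·53.5000 = 869.689 mm³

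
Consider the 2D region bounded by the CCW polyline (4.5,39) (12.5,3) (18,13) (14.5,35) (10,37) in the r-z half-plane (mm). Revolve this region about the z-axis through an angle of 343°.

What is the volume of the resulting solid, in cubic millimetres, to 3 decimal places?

Volume = 17370.768 mm³

Profile (r,z), 5 vertices: (4.5,39) (12.5,3) (18,13) (14.5,35) (10,37)
edge 0: (4.5,39)→(12.5,3)  cross = 4.5·3 − 12.5·39 = -474.0000; (r_i+r_j)·cross = 17·-474.0000 = -8058.0000
edge 1: (12.5,3)→(18,13)  cross = 12.5·13 − 18·3 = 108.5000; (r_i+r_j)·cross = 30.5·108.5000 = 3309.2500
edge 2: (18,13)→(14.5,35)  cross = 18·35 − 14.5·13 = 441.5000; (r_i+r_j)·cross = 32.5·441.5000 = 14348.7500
edge 3: (14.5,35)→(10,37)  cross = 14.5·37 − 10·35 = 186.5000; (r_i+r_j)·cross = 24.5·186.5000 = 4569.2500
edge 4: (10,37)→(4.5,39)  cross = 10·39 − 4.5·37 = 223.5000; (r_i+r_j)·cross = 14.5·223.5000 = 3240.7500
Σcross = 486.0000 → A = |Σcross|/2 = 243.0000 mm²
Σ(r_i+r_j)·cross = 17410.0000 → first moment M = |Σ|/6 = 2901.6667
R_c = M/A = 2901.6667/243.0000 = 11.9410 mm
θ = 343° = 5.986479 rad
V = θ·R_c·A = 5.986479·11.9410·243.0000 = 17370.768 mm³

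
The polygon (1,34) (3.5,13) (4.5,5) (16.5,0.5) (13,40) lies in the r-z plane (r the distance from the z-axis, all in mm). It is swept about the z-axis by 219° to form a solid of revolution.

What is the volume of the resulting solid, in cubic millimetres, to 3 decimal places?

Profile (r,z), 5 vertices: (1,34) (3.5,13) (4.5,5) (16.5,0.5) (13,40)
edge 0: (1,34)→(3.5,13)  cross = 1·13 − 3.5·34 = -106.0000; (r_i+r_j)·cross = 4.5·-106.0000 = -477.0000
edge 1: (3.5,13)→(4.5,5)  cross = 3.5·5 − 4.5·13 = -41.0000; (r_i+r_j)·cross = 8·-41.0000 = -328.0000
edge 2: (4.5,5)→(16.5,0.5)  cross = 4.5·0.5 − 16.5·5 = -80.2500; (r_i+r_j)·cross = 21·-80.2500 = -1685.2500
edge 3: (16.5,0.5)→(13,40)  cross = 16.5·40 − 13·0.5 = 653.5000; (r_i+r_j)·cross = 29.5·653.5000 = 19278.2500
edge 4: (13,40)→(1,34)  cross = 13·34 − 1·40 = 402.0000; (r_i+r_j)·cross = 14·402.0000 = 5628.0000
Σcross = 828.2500 → A = |Σcross|/2 = 414.1250 mm²
Σ(r_i+r_j)·cross = 22416.0000 → first moment M = |Σ|/6 = 3736.0000
R_c = M/A = 3736.0000/414.1250 = 9.0214 mm
θ = 219° = 3.822271 rad
V = θ·R_c·A = 3.822271·9.0214·414.1250 = 14280.005 mm³

Volume = 14280.005 mm³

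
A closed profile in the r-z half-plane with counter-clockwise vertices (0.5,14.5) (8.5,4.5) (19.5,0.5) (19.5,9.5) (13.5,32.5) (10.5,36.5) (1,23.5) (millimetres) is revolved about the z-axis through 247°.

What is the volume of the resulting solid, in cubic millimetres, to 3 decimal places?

Volume = 18793.644 mm³

Profile (r,z), 7 vertices: (0.5,14.5) (8.5,4.5) (19.5,0.5) (19.5,9.5) (13.5,32.5) (10.5,36.5) (1,23.5)
edge 0: (0.5,14.5)→(8.5,4.5)  cross = 0.5·4.5 − 8.5·14.5 = -121.0000; (r_i+r_j)·cross = 9·-121.0000 = -1089.0000
edge 1: (8.5,4.5)→(19.5,0.5)  cross = 8.5·0.5 − 19.5·4.5 = -83.5000; (r_i+r_j)·cross = 28·-83.5000 = -2338.0000
edge 2: (19.5,0.5)→(19.5,9.5)  cross = 19.5·9.5 − 19.5·0.5 = 175.5000; (r_i+r_j)·cross = 39·175.5000 = 6844.5000
edge 3: (19.5,9.5)→(13.5,32.5)  cross = 19.5·32.5 − 13.5·9.5 = 505.5000; (r_i+r_j)·cross = 33·505.5000 = 16681.5000
edge 4: (13.5,32.5)→(10.5,36.5)  cross = 13.5·36.5 − 10.5·32.5 = 151.5000; (r_i+r_j)·cross = 24·151.5000 = 3636.0000
edge 5: (10.5,36.5)→(1,23.5)  cross = 10.5·23.5 − 1·36.5 = 210.2500; (r_i+r_j)·cross = 11.5·210.2500 = 2417.8750
edge 6: (1,23.5)→(0.5,14.5)  cross = 1·14.5 − 0.5·23.5 = 2.7500; (r_i+r_j)·cross = 1.5·2.7500 = 4.1250
Σcross = 841.0000 → A = |Σcross|/2 = 420.5000 mm²
Σ(r_i+r_j)·cross = 26157.0000 → first moment M = |Σ|/6 = 4359.5000
R_c = M/A = 4359.5000/420.5000 = 10.3674 mm
θ = 247° = 4.310963 rad
V = θ·R_c·A = 4.310963·10.3674·420.5000 = 18793.644 mm³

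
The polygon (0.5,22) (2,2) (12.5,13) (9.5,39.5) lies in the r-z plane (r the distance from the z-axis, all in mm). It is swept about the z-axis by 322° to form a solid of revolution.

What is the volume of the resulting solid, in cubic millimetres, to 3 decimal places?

Volume = 9315.084 mm³

Profile (r,z), 4 vertices: (0.5,22) (2,2) (12.5,13) (9.5,39.5)
edge 0: (0.5,22)→(2,2)  cross = 0.5·2 − 2·22 = -43.0000; (r_i+r_j)·cross = 2.5·-43.0000 = -107.5000
edge 1: (2,2)→(12.5,13)  cross = 2·13 − 12.5·2 = 1.0000; (r_i+r_j)·cross = 14.5·1.0000 = 14.5000
edge 2: (12.5,13)→(9.5,39.5)  cross = 12.5·39.5 − 9.5·13 = 370.2500; (r_i+r_j)·cross = 22·370.2500 = 8145.5000
edge 3: (9.5,39.5)→(0.5,22)  cross = 9.5·22 − 0.5·39.5 = 189.2500; (r_i+r_j)·cross = 10·189.2500 = 1892.5000
Σcross = 517.5000 → A = |Σcross|/2 = 258.7500 mm²
Σ(r_i+r_j)·cross = 9945.0000 → first moment M = |Σ|/6 = 1657.5000
R_c = M/A = 1657.5000/258.7500 = 6.4058 mm
θ = 322° = 5.619960 rad
V = θ·R_c·A = 5.619960·6.4058·258.7500 = 9315.084 mm³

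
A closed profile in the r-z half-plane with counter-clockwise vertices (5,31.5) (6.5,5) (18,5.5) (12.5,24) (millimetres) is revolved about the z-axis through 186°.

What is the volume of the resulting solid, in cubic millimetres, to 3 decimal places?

Profile (r,z), 4 vertices: (5,31.5) (6.5,5) (18,5.5) (12.5,24)
edge 0: (5,31.5)→(6.5,5)  cross = 5·5 − 6.5·31.5 = -179.7500; (r_i+r_j)·cross = 11.5·-179.7500 = -2067.1250
edge 1: (6.5,5)→(18,5.5)  cross = 6.5·5.5 − 18·5 = -54.2500; (r_i+r_j)·cross = 24.5·-54.2500 = -1329.1250
edge 2: (18,5.5)→(12.5,24)  cross = 18·24 − 12.5·5.5 = 363.2500; (r_i+r_j)·cross = 30.5·363.2500 = 11079.1250
edge 3: (12.5,24)→(5,31.5)  cross = 12.5·31.5 − 5·24 = 273.7500; (r_i+r_j)·cross = 17.5·273.7500 = 4790.6250
Σcross = 403.0000 → A = |Σcross|/2 = 201.5000 mm²
Σ(r_i+r_j)·cross = 12473.5000 → first moment M = |Σ|/6 = 2078.9167
R_c = M/A = 2078.9167/201.5000 = 10.3172 mm
θ = 186° = 3.246312 rad
V = θ·R_c·A = 3.246312·10.3172·201.5000 = 6748.813 mm³

Volume = 6748.813 mm³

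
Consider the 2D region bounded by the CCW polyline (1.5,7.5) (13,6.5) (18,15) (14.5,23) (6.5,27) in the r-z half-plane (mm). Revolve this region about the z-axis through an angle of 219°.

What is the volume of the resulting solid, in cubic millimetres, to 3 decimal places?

Volume = 8077.653 mm³

Profile (r,z), 5 vertices: (1.5,7.5) (13,6.5) (18,15) (14.5,23) (6.5,27)
edge 0: (1.5,7.5)→(13,6.5)  cross = 1.5·6.5 − 13·7.5 = -87.7500; (r_i+r_j)·cross = 14.5·-87.7500 = -1272.3750
edge 1: (13,6.5)→(18,15)  cross = 13·15 − 18·6.5 = 78.0000; (r_i+r_j)·cross = 31·78.0000 = 2418.0000
edge 2: (18,15)→(14.5,23)  cross = 18·23 − 14.5·15 = 196.5000; (r_i+r_j)·cross = 32.5·196.5000 = 6386.2500
edge 3: (14.5,23)→(6.5,27)  cross = 14.5·27 − 6.5·23 = 242.0000; (r_i+r_j)·cross = 21·242.0000 = 5082.0000
edge 4: (6.5,27)→(1.5,7.5)  cross = 6.5·7.5 − 1.5·27 = 8.2500; (r_i+r_j)·cross = 8·8.2500 = 66.0000
Σcross = 437.0000 → A = |Σcross|/2 = 218.5000 mm²
Σ(r_i+r_j)·cross = 12679.8750 → first moment M = |Σ|/6 = 2113.3125
R_c = M/A = 2113.3125/218.5000 = 9.6719 mm
θ = 219° = 3.822271 rad
V = θ·R_c·A = 3.822271·9.6719·218.5000 = 8077.653 mm³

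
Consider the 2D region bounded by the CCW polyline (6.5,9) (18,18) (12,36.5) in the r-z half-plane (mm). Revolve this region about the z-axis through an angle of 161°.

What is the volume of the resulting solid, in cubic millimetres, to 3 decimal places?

Profile (r,z), 3 vertices: (6.5,9) (18,18) (12,36.5)
edge 0: (6.5,9)→(18,18)  cross = 6.5·18 − 18·9 = -45.0000; (r_i+r_j)·cross = 24.5·-45.0000 = -1102.5000
edge 1: (18,18)→(12,36.5)  cross = 18·36.5 − 12·18 = 441.0000; (r_i+r_j)·cross = 30·441.0000 = 13230.0000
edge 2: (12,36.5)→(6.5,9)  cross = 12·9 − 6.5·36.5 = -129.2500; (r_i+r_j)·cross = 18.5·-129.2500 = -2391.1250
Σcross = 266.7500 → A = |Σcross|/2 = 133.3750 mm²
Σ(r_i+r_j)·cross = 9736.3750 → first moment M = |Σ|/6 = 1622.7292
R_c = M/A = 1622.7292/133.3750 = 12.1667 mm
θ = 161° = 2.809980 rad
V = θ·R_c·A = 2.809980·12.1667·133.3750 = 4559.837 mm³

Volume = 4559.837 mm³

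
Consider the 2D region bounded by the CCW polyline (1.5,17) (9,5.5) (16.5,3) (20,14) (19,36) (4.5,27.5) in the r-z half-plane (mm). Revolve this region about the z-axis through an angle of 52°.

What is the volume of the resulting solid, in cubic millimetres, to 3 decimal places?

Volume = 4459.994 mm³

Profile (r,z), 6 vertices: (1.5,17) (9,5.5) (16.5,3) (20,14) (19,36) (4.5,27.5)
edge 0: (1.5,17)→(9,5.5)  cross = 1.5·5.5 − 9·17 = -144.7500; (r_i+r_j)·cross = 10.5·-144.7500 = -1519.8750
edge 1: (9,5.5)→(16.5,3)  cross = 9·3 − 16.5·5.5 = -63.7500; (r_i+r_j)·cross = 25.5·-63.7500 = -1625.6250
edge 2: (16.5,3)→(20,14)  cross = 16.5·14 − 20·3 = 171.0000; (r_i+r_j)·cross = 36.5·171.0000 = 6241.5000
edge 3: (20,14)→(19,36)  cross = 20·36 − 19·14 = 454.0000; (r_i+r_j)·cross = 39·454.0000 = 17706.0000
edge 4: (19,36)→(4.5,27.5)  cross = 19·27.5 − 4.5·36 = 360.5000; (r_i+r_j)·cross = 23.5·360.5000 = 8471.7500
edge 5: (4.5,27.5)→(1.5,17)  cross = 4.5·17 − 1.5·27.5 = 35.2500; (r_i+r_j)·cross = 6·35.2500 = 211.5000
Σcross = 812.2500 → A = |Σcross|/2 = 406.1250 mm²
Σ(r_i+r_j)·cross = 29485.2500 → first moment M = |Σ|/6 = 4914.2083
R_c = M/A = 4914.2083/406.1250 = 12.1002 mm
θ = 52° = 0.907571 rad
V = θ·R_c·A = 0.907571·12.1002·406.1250 = 4459.994 mm³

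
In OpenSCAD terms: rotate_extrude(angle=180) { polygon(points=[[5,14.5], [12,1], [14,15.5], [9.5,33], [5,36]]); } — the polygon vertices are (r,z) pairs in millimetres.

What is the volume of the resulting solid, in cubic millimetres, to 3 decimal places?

Volume = 5491.046 mm³

Profile (r,z), 5 vertices: (5,14.5) (12,1) (14,15.5) (9.5,33) (5,36)
edge 0: (5,14.5)→(12,1)  cross = 5·1 − 12·14.5 = -169.0000; (r_i+r_j)·cross = 17·-169.0000 = -2873.0000
edge 1: (12,1)→(14,15.5)  cross = 12·15.5 − 14·1 = 172.0000; (r_i+r_j)·cross = 26·172.0000 = 4472.0000
edge 2: (14,15.5)→(9.5,33)  cross = 14·33 − 9.5·15.5 = 314.7500; (r_i+r_j)·cross = 23.5·314.7500 = 7396.6250
edge 3: (9.5,33)→(5,36)  cross = 9.5·36 − 5·33 = 177.0000; (r_i+r_j)·cross = 14.5·177.0000 = 2566.5000
edge 4: (5,36)→(5,14.5)  cross = 5·14.5 − 5·36 = -107.5000; (r_i+r_j)·cross = 10·-107.5000 = -1075.0000
Σcross = 387.2500 → A = |Σcross|/2 = 193.6250 mm²
Σ(r_i+r_j)·cross = 10487.1250 → first moment M = |Σ|/6 = 1747.8542
R_c = M/A = 1747.8542/193.6250 = 9.0270 mm
θ = 180° = 3.141593 rad
V = θ·R_c·A = 3.141593·9.0270·193.6250 = 5491.046 mm³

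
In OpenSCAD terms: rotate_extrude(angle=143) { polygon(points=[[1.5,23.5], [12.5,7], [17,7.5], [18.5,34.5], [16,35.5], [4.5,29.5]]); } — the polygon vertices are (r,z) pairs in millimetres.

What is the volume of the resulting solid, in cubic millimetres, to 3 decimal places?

Profile (r,z), 6 vertices: (1.5,23.5) (12.5,7) (17,7.5) (18.5,34.5) (16,35.5) (4.5,29.5)
edge 0: (1.5,23.5)→(12.5,7)  cross = 1.5·7 − 12.5·23.5 = -283.2500; (r_i+r_j)·cross = 14·-283.2500 = -3965.5000
edge 1: (12.5,7)→(17,7.5)  cross = 12.5·7.5 − 17·7 = -25.2500; (r_i+r_j)·cross = 29.5·-25.2500 = -744.8750
edge 2: (17,7.5)→(18.5,34.5)  cross = 17·34.5 − 18.5·7.5 = 447.7500; (r_i+r_j)·cross = 35.5·447.7500 = 15895.1250
edge 3: (18.5,34.5)→(16,35.5)  cross = 18.5·35.5 − 16·34.5 = 104.7500; (r_i+r_j)·cross = 34.5·104.7500 = 3613.8750
edge 4: (16,35.5)→(4.5,29.5)  cross = 16·29.5 − 4.5·35.5 = 312.2500; (r_i+r_j)·cross = 20.5·312.2500 = 6401.1250
edge 5: (4.5,29.5)→(1.5,23.5)  cross = 4.5·23.5 − 1.5·29.5 = 61.5000; (r_i+r_j)·cross = 6·61.5000 = 369.0000
Σcross = 617.7500 → A = |Σcross|/2 = 308.8750 mm²
Σ(r_i+r_j)·cross = 21568.7500 → first moment M = |Σ|/6 = 3594.7917
R_c = M/A = 3594.7917/308.8750 = 11.6383 mm
θ = 143° = 2.495821 rad
V = θ·R_c·A = 2.495821·11.6383·308.8750 = 8971.956 mm³

Volume = 8971.956 mm³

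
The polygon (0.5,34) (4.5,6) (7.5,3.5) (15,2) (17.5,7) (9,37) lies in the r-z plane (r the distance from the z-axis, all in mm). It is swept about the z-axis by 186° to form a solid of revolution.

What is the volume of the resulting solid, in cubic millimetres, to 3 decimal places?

Volume = 10036.922 mm³

Profile (r,z), 6 vertices: (0.5,34) (4.5,6) (7.5,3.5) (15,2) (17.5,7) (9,37)
edge 0: (0.5,34)→(4.5,6)  cross = 0.5·6 − 4.5·34 = -150.0000; (r_i+r_j)·cross = 5·-150.0000 = -750.0000
edge 1: (4.5,6)→(7.5,3.5)  cross = 4.5·3.5 − 7.5·6 = -29.2500; (r_i+r_j)·cross = 12·-29.2500 = -351.0000
edge 2: (7.5,3.5)→(15,2)  cross = 7.5·2 − 15·3.5 = -37.5000; (r_i+r_j)·cross = 22.5·-37.5000 = -843.7500
edge 3: (15,2)→(17.5,7)  cross = 15·7 − 17.5·2 = 70.0000; (r_i+r_j)·cross = 32.5·70.0000 = 2275.0000
edge 4: (17.5,7)→(9,37)  cross = 17.5·37 − 9·7 = 584.5000; (r_i+r_j)·cross = 26.5·584.5000 = 15489.2500
edge 5: (9,37)→(0.5,34)  cross = 9·34 − 0.5·37 = 287.5000; (r_i+r_j)·cross = 9.5·287.5000 = 2731.2500
Σcross = 725.2500 → A = |Σcross|/2 = 362.6250 mm²
Σ(r_i+r_j)·cross = 18550.7500 → first moment M = |Σ|/6 = 3091.7917
R_c = M/A = 3091.7917/362.6250 = 8.5261 mm
θ = 186° = 3.246312 rad
V = θ·R_c·A = 3.246312·8.5261·362.6250 = 10036.922 mm³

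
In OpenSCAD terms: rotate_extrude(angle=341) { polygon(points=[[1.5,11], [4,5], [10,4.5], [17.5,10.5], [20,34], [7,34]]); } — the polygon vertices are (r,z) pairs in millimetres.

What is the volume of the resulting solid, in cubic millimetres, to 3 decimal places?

Volume = 26450.401 mm³

Profile (r,z), 6 vertices: (1.5,11) (4,5) (10,4.5) (17.5,10.5) (20,34) (7,34)
edge 0: (1.5,11)→(4,5)  cross = 1.5·5 − 4·11 = -36.5000; (r_i+r_j)·cross = 5.5·-36.5000 = -200.7500
edge 1: (4,5)→(10,4.5)  cross = 4·4.5 − 10·5 = -32.0000; (r_i+r_j)·cross = 14·-32.0000 = -448.0000
edge 2: (10,4.5)→(17.5,10.5)  cross = 10·10.5 − 17.5·4.5 = 26.2500; (r_i+r_j)·cross = 27.5·26.2500 = 721.8750
edge 3: (17.5,10.5)→(20,34)  cross = 17.5·34 − 20·10.5 = 385.0000; (r_i+r_j)·cross = 37.5·385.0000 = 14437.5000
edge 4: (20,34)→(7,34)  cross = 20·34 − 7·34 = 442.0000; (r_i+r_j)·cross = 27·442.0000 = 11934.0000
edge 5: (7,34)→(1.5,11)  cross = 7·11 − 1.5·34 = 26.0000; (r_i+r_j)·cross = 8.5·26.0000 = 221.0000
Σcross = 810.7500 → A = |Σcross|/2 = 405.3750 mm²
Σ(r_i+r_j)·cross = 26665.6250 → first moment M = |Σ|/6 = 4444.2708
R_c = M/A = 4444.2708/405.3750 = 10.9634 mm
θ = 341° = 5.951573 rad
V = θ·R_c·A = 5.951573·10.9634·405.3750 = 26450.401 mm³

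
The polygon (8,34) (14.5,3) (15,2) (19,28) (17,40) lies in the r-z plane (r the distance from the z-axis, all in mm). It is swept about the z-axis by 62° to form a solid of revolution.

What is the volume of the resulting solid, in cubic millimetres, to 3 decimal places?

Profile (r,z), 5 vertices: (8,34) (14.5,3) (15,2) (19,28) (17,40)
edge 0: (8,34)→(14.5,3)  cross = 8·3 − 14.5·34 = -469.0000; (r_i+r_j)·cross = 22.5·-469.0000 = -10552.5000
edge 1: (14.5,3)→(15,2)  cross = 14.5·2 − 15·3 = -16.0000; (r_i+r_j)·cross = 29.5·-16.0000 = -472.0000
edge 2: (15,2)→(19,28)  cross = 15·28 − 19·2 = 382.0000; (r_i+r_j)·cross = 34·382.0000 = 12988.0000
edge 3: (19,28)→(17,40)  cross = 19·40 − 17·28 = 284.0000; (r_i+r_j)·cross = 36·284.0000 = 10224.0000
edge 4: (17,40)→(8,34)  cross = 17·34 − 8·40 = 258.0000; (r_i+r_j)·cross = 25·258.0000 = 6450.0000
Σcross = 439.0000 → A = |Σcross|/2 = 219.5000 mm²
Σ(r_i+r_j)·cross = 18637.5000 → first moment M = |Σ|/6 = 3106.2500
R_c = M/A = 3106.2500/219.5000 = 14.1515 mm
θ = 62° = 1.082104 rad
V = θ·R_c·A = 1.082104·14.1515·219.5000 = 3361.286 mm³

Volume = 3361.286 mm³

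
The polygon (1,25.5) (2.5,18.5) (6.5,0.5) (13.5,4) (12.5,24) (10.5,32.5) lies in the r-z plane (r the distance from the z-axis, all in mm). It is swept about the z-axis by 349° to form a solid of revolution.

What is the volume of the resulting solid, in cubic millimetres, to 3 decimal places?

Volume = 12723.246 mm³

Profile (r,z), 6 vertices: (1,25.5) (2.5,18.5) (6.5,0.5) (13.5,4) (12.5,24) (10.5,32.5)
edge 0: (1,25.5)→(2.5,18.5)  cross = 1·18.5 − 2.5·25.5 = -45.2500; (r_i+r_j)·cross = 3.5·-45.2500 = -158.3750
edge 1: (2.5,18.5)→(6.5,0.5)  cross = 2.5·0.5 − 6.5·18.5 = -119.0000; (r_i+r_j)·cross = 9·-119.0000 = -1071.0000
edge 2: (6.5,0.5)→(13.5,4)  cross = 6.5·4 − 13.5·0.5 = 19.2500; (r_i+r_j)·cross = 20·19.2500 = 385.0000
edge 3: (13.5,4)→(12.5,24)  cross = 13.5·24 − 12.5·4 = 274.0000; (r_i+r_j)·cross = 26·274.0000 = 7124.0000
edge 4: (12.5,24)→(10.5,32.5)  cross = 12.5·32.5 − 10.5·24 = 154.2500; (r_i+r_j)·cross = 23·154.2500 = 3547.7500
edge 5: (10.5,32.5)→(1,25.5)  cross = 10.5·25.5 − 1·32.5 = 235.2500; (r_i+r_j)·cross = 11.5·235.2500 = 2705.3750
Σcross = 518.5000 → A = |Σcross|/2 = 259.2500 mm²
Σ(r_i+r_j)·cross = 12532.7500 → first moment M = |Σ|/6 = 2088.7917
R_c = M/A = 2088.7917/259.2500 = 8.0571 mm
θ = 349° = 6.091199 rad
V = θ·R_c·A = 6.091199·8.0571·259.2500 = 12723.246 mm³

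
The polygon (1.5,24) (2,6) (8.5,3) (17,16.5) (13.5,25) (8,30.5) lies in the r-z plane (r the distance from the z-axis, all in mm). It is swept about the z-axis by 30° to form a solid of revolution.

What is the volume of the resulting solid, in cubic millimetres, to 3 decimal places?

Profile (r,z), 6 vertices: (1.5,24) (2,6) (8.5,3) (17,16.5) (13.5,25) (8,30.5)
edge 0: (1.5,24)→(2,6)  cross = 1.5·6 − 2·24 = -39.0000; (r_i+r_j)·cross = 3.5·-39.0000 = -136.5000
edge 1: (2,6)→(8.5,3)  cross = 2·3 − 8.5·6 = -45.0000; (r_i+r_j)·cross = 10.5·-45.0000 = -472.5000
edge 2: (8.5,3)→(17,16.5)  cross = 8.5·16.5 − 17·3 = 89.2500; (r_i+r_j)·cross = 25.5·89.2500 = 2275.8750
edge 3: (17,16.5)→(13.5,25)  cross = 17·25 − 13.5·16.5 = 202.2500; (r_i+r_j)·cross = 30.5·202.2500 = 6168.6250
edge 4: (13.5,25)→(8,30.5)  cross = 13.5·30.5 − 8·25 = 211.7500; (r_i+r_j)·cross = 21.5·211.7500 = 4552.6250
edge 5: (8,30.5)→(1.5,24)  cross = 8·24 − 1.5·30.5 = 146.2500; (r_i+r_j)·cross = 9.5·146.2500 = 1389.3750
Σcross = 565.5000 → A = |Σcross|/2 = 282.7500 mm²
Σ(r_i+r_j)·cross = 13777.5000 → first moment M = |Σ|/6 = 2296.2500
R_c = M/A = 2296.2500/282.7500 = 8.1211 mm
θ = 30° = 0.523599 rad
V = θ·R_c·A = 0.523599·8.1211·282.7500 = 1202.314 mm³

Volume = 1202.314 mm³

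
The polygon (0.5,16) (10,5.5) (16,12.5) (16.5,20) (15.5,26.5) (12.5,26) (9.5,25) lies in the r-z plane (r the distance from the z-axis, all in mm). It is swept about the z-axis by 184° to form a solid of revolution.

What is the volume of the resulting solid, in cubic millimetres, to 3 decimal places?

Volume = 6382.535 mm³

Profile (r,z), 7 vertices: (0.5,16) (10,5.5) (16,12.5) (16.5,20) (15.5,26.5) (12.5,26) (9.5,25)
edge 0: (0.5,16)→(10,5.5)  cross = 0.5·5.5 − 10·16 = -157.2500; (r_i+r_j)·cross = 10.5·-157.2500 = -1651.1250
edge 1: (10,5.5)→(16,12.5)  cross = 10·12.5 − 16·5.5 = 37.0000; (r_i+r_j)·cross = 26·37.0000 = 962.0000
edge 2: (16,12.5)→(16.5,20)  cross = 16·20 − 16.5·12.5 = 113.7500; (r_i+r_j)·cross = 32.5·113.7500 = 3696.8750
edge 3: (16.5,20)→(15.5,26.5)  cross = 16.5·26.5 − 15.5·20 = 127.2500; (r_i+r_j)·cross = 32·127.2500 = 4072.0000
edge 4: (15.5,26.5)→(12.5,26)  cross = 15.5·26 − 12.5·26.5 = 71.7500; (r_i+r_j)·cross = 28·71.7500 = 2009.0000
edge 5: (12.5,26)→(9.5,25)  cross = 12.5·25 − 9.5·26 = 65.5000; (r_i+r_j)·cross = 22·65.5000 = 1441.0000
edge 6: (9.5,25)→(0.5,16)  cross = 9.5·16 − 0.5·25 = 139.5000; (r_i+r_j)·cross = 10·139.5000 = 1395.0000
Σcross = 397.5000 → A = |Σcross|/2 = 198.7500 mm²
Σ(r_i+r_j)·cross = 11924.7500 → first moment M = |Σ|/6 = 1987.4583
R_c = M/A = 1987.4583/198.7500 = 9.9998 mm
θ = 184° = 3.211406 rad
V = θ·R_c·A = 3.211406·9.9998·198.7500 = 6382.535 mm³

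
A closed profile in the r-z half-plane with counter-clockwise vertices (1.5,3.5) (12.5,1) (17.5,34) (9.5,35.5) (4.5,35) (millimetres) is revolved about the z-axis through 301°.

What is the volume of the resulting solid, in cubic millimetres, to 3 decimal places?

Volume = 19161.270 mm³

Profile (r,z), 5 vertices: (1.5,3.5) (12.5,1) (17.5,34) (9.5,35.5) (4.5,35)
edge 0: (1.5,3.5)→(12.5,1)  cross = 1.5·1 − 12.5·3.5 = -42.2500; (r_i+r_j)·cross = 14·-42.2500 = -591.5000
edge 1: (12.5,1)→(17.5,34)  cross = 12.5·34 − 17.5·1 = 407.5000; (r_i+r_j)·cross = 30·407.5000 = 12225.0000
edge 2: (17.5,34)→(9.5,35.5)  cross = 17.5·35.5 − 9.5·34 = 298.2500; (r_i+r_j)·cross = 27·298.2500 = 8052.7500
edge 3: (9.5,35.5)→(4.5,35)  cross = 9.5·35 − 4.5·35.5 = 172.7500; (r_i+r_j)·cross = 14·172.7500 = 2418.5000
edge 4: (4.5,35)→(1.5,3.5)  cross = 4.5·3.5 − 1.5·35 = -36.7500; (r_i+r_j)·cross = 6·-36.7500 = -220.5000
Σcross = 799.5000 → A = |Σcross|/2 = 399.7500 mm²
Σ(r_i+r_j)·cross = 21884.2500 → first moment M = |Σ|/6 = 3647.3750
R_c = M/A = 3647.3750/399.7500 = 9.1241 mm
θ = 301° = 5.253441 rad
V = θ·R_c·A = 5.253441·9.1241·399.7500 = 19161.270 mm³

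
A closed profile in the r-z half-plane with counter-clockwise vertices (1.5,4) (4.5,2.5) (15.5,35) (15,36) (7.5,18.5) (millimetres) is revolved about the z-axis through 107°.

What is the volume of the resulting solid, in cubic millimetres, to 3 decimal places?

Profile (r,z), 5 vertices: (1.5,4) (4.5,2.5) (15.5,35) (15,36) (7.5,18.5)
edge 0: (1.5,4)→(4.5,2.5)  cross = 1.5·2.5 − 4.5·4 = -14.2500; (r_i+r_j)·cross = 6·-14.2500 = -85.5000
edge 1: (4.5,2.5)→(15.5,35)  cross = 4.5·35 − 15.5·2.5 = 118.7500; (r_i+r_j)·cross = 20·118.7500 = 2375.0000
edge 2: (15.5,35)→(15,36)  cross = 15.5·36 − 15·35 = 33.0000; (r_i+r_j)·cross = 30.5·33.0000 = 1006.5000
edge 3: (15,36)→(7.5,18.5)  cross = 15·18.5 − 7.5·36 = 7.5000; (r_i+r_j)·cross = 22.5·7.5000 = 168.7500
edge 4: (7.5,18.5)→(1.5,4)  cross = 7.5·4 − 1.5·18.5 = 2.2500; (r_i+r_j)·cross = 9·2.2500 = 20.2500
Σcross = 147.2500 → A = |Σcross|/2 = 73.6250 mm²
Σ(r_i+r_j)·cross = 3485.0000 → first moment M = |Σ|/6 = 580.8333
R_c = M/A = 580.8333/73.6250 = 7.8891 mm
θ = 107° = 1.867502 rad
V = θ·R_c·A = 1.867502·7.8891·73.6250 = 1084.708 mm³

Volume = 1084.708 mm³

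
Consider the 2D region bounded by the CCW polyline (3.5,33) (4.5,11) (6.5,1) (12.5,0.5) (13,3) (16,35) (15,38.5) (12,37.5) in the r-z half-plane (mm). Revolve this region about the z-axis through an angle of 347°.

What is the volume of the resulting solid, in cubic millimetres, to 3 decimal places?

Profile (r,z), 8 vertices: (3.5,33) (4.5,11) (6.5,1) (12.5,0.5) (13,3) (16,35) (15,38.5) (12,37.5)
edge 0: (3.5,33)→(4.5,11)  cross = 3.5·11 − 4.5·33 = -110.0000; (r_i+r_j)·cross = 8·-110.0000 = -880.0000
edge 1: (4.5,11)→(6.5,1)  cross = 4.5·1 − 6.5·11 = -67.0000; (r_i+r_j)·cross = 11·-67.0000 = -737.0000
edge 2: (6.5,1)→(12.5,0.5)  cross = 6.5·0.5 − 12.5·1 = -9.2500; (r_i+r_j)·cross = 19·-9.2500 = -175.7500
edge 3: (12.5,0.5)→(13,3)  cross = 12.5·3 − 13·0.5 = 31.0000; (r_i+r_j)·cross = 25.5·31.0000 = 790.5000
edge 4: (13,3)→(16,35)  cross = 13·35 − 16·3 = 407.0000; (r_i+r_j)·cross = 29·407.0000 = 11803.0000
edge 5: (16,35)→(15,38.5)  cross = 16·38.5 − 15·35 = 91.0000; (r_i+r_j)·cross = 31·91.0000 = 2821.0000
edge 6: (15,38.5)→(12,37.5)  cross = 15·37.5 − 12·38.5 = 100.5000; (r_i+r_j)·cross = 27·100.5000 = 2713.5000
edge 7: (12,37.5)→(3.5,33)  cross = 12·33 − 3.5·37.5 = 264.7500; (r_i+r_j)·cross = 15.5·264.7500 = 4103.6250
Σcross = 708.0000 → A = |Σcross|/2 = 354.0000 mm²
Σ(r_i+r_j)·cross = 20438.8750 → first moment M = |Σ|/6 = 3406.4792
R_c = M/A = 3406.4792/354.0000 = 9.6228 mm
θ = 347° = 6.056293 rad
V = θ·R_c·A = 6.056293·9.6228·354.0000 = 20630.634 mm³

Volume = 20630.634 mm³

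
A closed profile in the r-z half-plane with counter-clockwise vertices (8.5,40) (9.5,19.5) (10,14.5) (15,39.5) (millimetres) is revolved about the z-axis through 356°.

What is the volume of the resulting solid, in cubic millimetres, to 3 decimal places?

Volume = 5876.297 mm³

Profile (r,z), 4 vertices: (8.5,40) (9.5,19.5) (10,14.5) (15,39.5)
edge 0: (8.5,40)→(9.5,19.5)  cross = 8.5·19.5 − 9.5·40 = -214.2500; (r_i+r_j)·cross = 18·-214.2500 = -3856.5000
edge 1: (9.5,19.5)→(10,14.5)  cross = 9.5·14.5 − 10·19.5 = -57.2500; (r_i+r_j)·cross = 19.5·-57.2500 = -1116.3750
edge 2: (10,14.5)→(15,39.5)  cross = 10·39.5 − 15·14.5 = 177.5000; (r_i+r_j)·cross = 25·177.5000 = 4437.5000
edge 3: (15,39.5)→(8.5,40)  cross = 15·40 − 8.5·39.5 = 264.2500; (r_i+r_j)·cross = 23.5·264.2500 = 6209.8750
Σcross = 170.2500 → A = |Σcross|/2 = 85.1250 mm²
Σ(r_i+r_j)·cross = 5674.5000 → first moment M = |Σ|/6 = 945.7500
R_c = M/A = 945.7500/85.1250 = 11.1101 mm
θ = 356° = 6.213372 rad
V = θ·R_c·A = 6.213372·11.1101·85.1250 = 5876.297 mm³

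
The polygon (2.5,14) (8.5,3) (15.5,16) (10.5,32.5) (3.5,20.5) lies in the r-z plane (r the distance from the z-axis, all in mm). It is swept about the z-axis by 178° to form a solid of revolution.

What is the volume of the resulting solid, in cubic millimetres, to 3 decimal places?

Volume = 5725.881 mm³

Profile (r,z), 5 vertices: (2.5,14) (8.5,3) (15.5,16) (10.5,32.5) (3.5,20.5)
edge 0: (2.5,14)→(8.5,3)  cross = 2.5·3 − 8.5·14 = -111.5000; (r_i+r_j)·cross = 11·-111.5000 = -1226.5000
edge 1: (8.5,3)→(15.5,16)  cross = 8.5·16 − 15.5·3 = 89.5000; (r_i+r_j)·cross = 24·89.5000 = 2148.0000
edge 2: (15.5,16)→(10.5,32.5)  cross = 15.5·32.5 − 10.5·16 = 335.7500; (r_i+r_j)·cross = 26·335.7500 = 8729.5000
edge 3: (10.5,32.5)→(3.5,20.5)  cross = 10.5·20.5 − 3.5·32.5 = 101.5000; (r_i+r_j)·cross = 14·101.5000 = 1421.0000
edge 4: (3.5,20.5)→(2.5,14)  cross = 3.5·14 − 2.5·20.5 = -2.2500; (r_i+r_j)·cross = 6·-2.2500 = -13.5000
Σcross = 413.0000 → A = |Σcross|/2 = 206.5000 mm²
Σ(r_i+r_j)·cross = 11058.5000 → first moment M = |Σ|/6 = 1843.0833
R_c = M/A = 1843.0833/206.5000 = 8.9253 mm
θ = 178° = 3.106686 rad
V = θ·R_c·A = 3.106686·8.9253·206.5000 = 5725.881 mm³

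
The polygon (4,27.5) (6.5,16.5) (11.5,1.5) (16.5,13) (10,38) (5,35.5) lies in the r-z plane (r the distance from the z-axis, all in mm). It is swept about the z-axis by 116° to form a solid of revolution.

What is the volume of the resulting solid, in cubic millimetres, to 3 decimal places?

Volume = 4951.495 mm³

Profile (r,z), 6 vertices: (4,27.5) (6.5,16.5) (11.5,1.5) (16.5,13) (10,38) (5,35.5)
edge 0: (4,27.5)→(6.5,16.5)  cross = 4·16.5 − 6.5·27.5 = -112.7500; (r_i+r_j)·cross = 10.5·-112.7500 = -1183.8750
edge 1: (6.5,16.5)→(11.5,1.5)  cross = 6.5·1.5 − 11.5·16.5 = -180.0000; (r_i+r_j)·cross = 18·-180.0000 = -3240.0000
edge 2: (11.5,1.5)→(16.5,13)  cross = 11.5·13 − 16.5·1.5 = 124.7500; (r_i+r_j)·cross = 28·124.7500 = 3493.0000
edge 3: (16.5,13)→(10,38)  cross = 16.5·38 − 10·13 = 497.0000; (r_i+r_j)·cross = 26.5·497.0000 = 13170.5000
edge 4: (10,38)→(5,35.5)  cross = 10·35.5 − 5·38 = 165.0000; (r_i+r_j)·cross = 15·165.0000 = 2475.0000
edge 5: (5,35.5)→(4,27.5)  cross = 5·27.5 − 4·35.5 = -4.5000; (r_i+r_j)·cross = 9·-4.5000 = -40.5000
Σcross = 489.5000 → A = |Σcross|/2 = 244.7500 mm²
Σ(r_i+r_j)·cross = 14674.1250 → first moment M = |Σ|/6 = 2445.6875
R_c = M/A = 2445.6875/244.7500 = 9.9926 mm
θ = 116° = 2.024582 rad
V = θ·R_c·A = 2.024582·9.9926·244.7500 = 4951.495 mm³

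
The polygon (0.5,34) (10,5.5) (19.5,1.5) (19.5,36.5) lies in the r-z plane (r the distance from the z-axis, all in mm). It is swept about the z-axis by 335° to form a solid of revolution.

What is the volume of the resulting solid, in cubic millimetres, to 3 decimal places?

Volume = 32401.310 mm³

Profile (r,z), 4 vertices: (0.5,34) (10,5.5) (19.5,1.5) (19.5,36.5)
edge 0: (0.5,34)→(10,5.5)  cross = 0.5·5.5 − 10·34 = -337.2500; (r_i+r_j)·cross = 10.5·-337.2500 = -3541.1250
edge 1: (10,5.5)→(19.5,1.5)  cross = 10·1.5 − 19.5·5.5 = -92.2500; (r_i+r_j)·cross = 29.5·-92.2500 = -2721.3750
edge 2: (19.5,1.5)→(19.5,36.5)  cross = 19.5·36.5 − 19.5·1.5 = 682.5000; (r_i+r_j)·cross = 39·682.5000 = 26617.5000
edge 3: (19.5,36.5)→(0.5,34)  cross = 19.5·34 − 0.5·36.5 = 644.7500; (r_i+r_j)·cross = 20·644.7500 = 12895.0000
Σcross = 897.7500 → A = |Σcross|/2 = 448.8750 mm²
Σ(r_i+r_j)·cross = 33250.0000 → first moment M = |Σ|/6 = 5541.6667
R_c = M/A = 5541.6667/448.8750 = 12.3457 mm
θ = 335° = 5.846853 rad
V = θ·R_c·A = 5.846853·12.3457·448.8750 = 32401.310 mm³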